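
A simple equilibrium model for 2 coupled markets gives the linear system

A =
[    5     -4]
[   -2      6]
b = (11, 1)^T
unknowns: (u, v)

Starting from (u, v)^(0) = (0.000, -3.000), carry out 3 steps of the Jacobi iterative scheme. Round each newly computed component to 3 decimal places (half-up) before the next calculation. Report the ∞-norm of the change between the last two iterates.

Iteration 1:
  u = (11 - (-4)·-3.000) / (5) = -0.200
  v = (1 - (-2)·0.000) / (6) = 0.167
Iteration 2:
  u = (11 - (-4)·0.167) / (5) = 2.334
  v = (1 - (-2)·-0.200) / (6) = 0.100
Iteration 3:
  u = (11 - (-4)·0.100) / (5) = 2.280
  v = (1 - (-2)·2.334) / (6) = 0.945
Change: (-0.054, 0.845) → max |·| = 0.845

0.845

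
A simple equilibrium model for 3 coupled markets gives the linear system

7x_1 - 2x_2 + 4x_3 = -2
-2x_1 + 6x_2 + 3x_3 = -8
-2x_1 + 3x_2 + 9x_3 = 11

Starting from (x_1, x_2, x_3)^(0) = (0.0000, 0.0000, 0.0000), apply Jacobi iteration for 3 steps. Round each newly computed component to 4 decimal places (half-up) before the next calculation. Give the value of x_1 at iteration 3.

Iteration 1:
  x_1 = (-2 - (-2)·0.0000 - (4)·0.0000) / (7) = -0.2857
  x_2 = (-8 - (-2)·0.0000 - (3)·0.0000) / (6) = -1.3333
  x_3 = (11 - (-2)·0.0000 - (3)·0.0000) / (9) = 1.2222
Iteration 2:
  x_1 = (-2 - (-2)·-1.3333 - (4)·1.2222) / (7) = -1.3651
  x_2 = (-8 - (-2)·-0.2857 - (3)·1.2222) / (6) = -2.0397
  x_3 = (11 - (-2)·-0.2857 - (3)·-1.3333) / (9) = 1.6032
Iteration 3:
  x_1 = (-2 - (-2)·-2.0397 - (4)·1.6032) / (7) = -1.7846
  x_2 = (-8 - (-2)·-1.3651 - (3)·1.6032) / (6) = -2.5900
  x_3 = (11 - (-2)·-1.3651 - (3)·-2.0397) / (9) = 1.5988

-1.7846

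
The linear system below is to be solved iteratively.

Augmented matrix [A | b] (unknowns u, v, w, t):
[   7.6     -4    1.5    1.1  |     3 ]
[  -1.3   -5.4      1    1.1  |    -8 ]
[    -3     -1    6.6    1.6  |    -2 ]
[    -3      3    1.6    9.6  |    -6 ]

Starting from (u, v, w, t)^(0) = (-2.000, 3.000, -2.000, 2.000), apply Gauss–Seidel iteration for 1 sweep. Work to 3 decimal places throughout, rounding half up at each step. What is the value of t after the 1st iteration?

-0.345

Iteration 1:
  u = (3 - (-4)·3.000 - (1.5)·-2.000 - (1.1)·2.000) / (7.6) = 2.079
  v = (-8 - (-1.3)·2.079 - (1)·-2.000 - (1.1)·2.000) / (-5.4) = 1.018
  w = (-2 - (-3)·2.079 - (-1)·1.018 - (1.6)·2.000) / (6.6) = 0.311
  t = (-6 - (-3)·2.079 - (3)·1.018 - (1.6)·0.311) / (9.6) = -0.345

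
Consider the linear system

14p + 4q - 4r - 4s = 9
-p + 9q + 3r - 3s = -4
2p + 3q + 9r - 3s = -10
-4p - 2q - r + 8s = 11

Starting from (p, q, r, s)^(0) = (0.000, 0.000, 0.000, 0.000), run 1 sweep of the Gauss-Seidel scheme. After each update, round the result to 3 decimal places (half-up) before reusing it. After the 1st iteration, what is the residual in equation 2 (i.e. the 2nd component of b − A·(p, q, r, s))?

7.776

Iteration 1:
  p = (9 - (4)·0.000 - (-4)·0.000 - (-4)·0.000) / (14) = 0.643
  q = (-4 - (-1)·0.643 - (3)·0.000 - (-3)·0.000) / (9) = -0.373
  r = (-10 - (2)·0.643 - (3)·-0.373 - (-3)·0.000) / (9) = -1.130
  s = (11 - (-4)·0.643 - (-2)·-0.373 - (-1)·-1.130) / (8) = 1.462
Residual b − A·x = (2.818, 7.776, 4.389, 0.000)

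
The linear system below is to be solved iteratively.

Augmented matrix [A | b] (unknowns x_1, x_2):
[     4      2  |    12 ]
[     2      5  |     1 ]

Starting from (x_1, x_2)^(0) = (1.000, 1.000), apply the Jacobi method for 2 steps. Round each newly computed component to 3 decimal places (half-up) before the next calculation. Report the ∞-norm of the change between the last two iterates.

Iteration 1:
  x_1 = (12 - (2)·1.000) / (4) = 2.500
  x_2 = (1 - (2)·1.000) / (5) = -0.200
Iteration 2:
  x_1 = (12 - (2)·-0.200) / (4) = 3.100
  x_2 = (1 - (2)·2.500) / (5) = -0.800
Change: (0.600, -0.600) → max |·| = 0.600

0.600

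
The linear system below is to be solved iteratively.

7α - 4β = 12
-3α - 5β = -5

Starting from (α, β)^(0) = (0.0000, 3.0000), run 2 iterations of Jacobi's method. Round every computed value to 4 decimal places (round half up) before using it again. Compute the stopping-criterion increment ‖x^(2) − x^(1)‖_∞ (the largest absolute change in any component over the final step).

2.0572

Iteration 1:
  α = (12 - (-4)·3.0000) / (7) = 3.4286
  β = (-5 - (-3)·0.0000) / (-5) = 1.0000
Iteration 2:
  α = (12 - (-4)·1.0000) / (7) = 2.2857
  β = (-5 - (-3)·3.4286) / (-5) = -1.0572
Change: (-1.1429, -2.0572) → max |·| = 2.0572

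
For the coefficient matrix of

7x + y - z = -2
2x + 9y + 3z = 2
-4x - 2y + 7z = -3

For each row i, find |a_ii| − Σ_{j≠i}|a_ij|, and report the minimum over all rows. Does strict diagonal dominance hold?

row 1: |7| − (1+1) = 5
row 2: |9| − (2+3) = 4
row 3: |7| − (4+2) = 1
minimum over rows = 1 → strictly diagonally dominant (convergence guaranteed)

1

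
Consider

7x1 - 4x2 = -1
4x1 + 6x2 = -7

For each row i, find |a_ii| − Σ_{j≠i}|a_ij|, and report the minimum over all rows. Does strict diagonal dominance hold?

row 1: |7| − (4) = 3
row 2: |6| − (4) = 2
minimum over rows = 2 → strictly diagonally dominant (convergence guaranteed)

2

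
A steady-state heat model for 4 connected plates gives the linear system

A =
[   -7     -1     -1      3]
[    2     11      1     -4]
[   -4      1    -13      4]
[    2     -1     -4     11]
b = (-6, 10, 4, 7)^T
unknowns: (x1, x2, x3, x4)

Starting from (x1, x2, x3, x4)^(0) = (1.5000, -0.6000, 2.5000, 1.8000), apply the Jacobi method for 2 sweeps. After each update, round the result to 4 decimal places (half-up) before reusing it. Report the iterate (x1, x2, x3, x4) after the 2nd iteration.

Iteration 1:
  x1 = (-6 - (-1)·-0.6000 - (-1)·2.5000 - (3)·1.8000) / (-7) = 1.3571
  x2 = (10 - (2)·1.5000 - (1)·2.5000 - (-4)·1.8000) / (11) = 1.0636
  x3 = (4 - (-4)·1.5000 - (1)·-0.6000 - (4)·1.8000) / (-13) = -0.2615
  x4 = (7 - (2)·1.5000 - (-1)·-0.6000 - (-4)·2.5000) / (11) = 1.2182
Iteration 2:
  x1 = (-6 - (-1)·1.0636 - (-1)·-0.2615 - (3)·1.2182) / (-7) = 1.2646
  x2 = (10 - (2)·1.3571 - (1)·-0.2615 - (-4)·1.2182) / (11) = 1.1291
  x3 = (4 - (-4)·1.3571 - (1)·1.0636 - (4)·1.2182) / (-13) = -0.2686
  x4 = (7 - (2)·1.3571 - (-1)·1.0636 - (-4)·-0.2615) / (11) = 0.3912

(1.2646, 1.1291, -0.2686, 0.3912)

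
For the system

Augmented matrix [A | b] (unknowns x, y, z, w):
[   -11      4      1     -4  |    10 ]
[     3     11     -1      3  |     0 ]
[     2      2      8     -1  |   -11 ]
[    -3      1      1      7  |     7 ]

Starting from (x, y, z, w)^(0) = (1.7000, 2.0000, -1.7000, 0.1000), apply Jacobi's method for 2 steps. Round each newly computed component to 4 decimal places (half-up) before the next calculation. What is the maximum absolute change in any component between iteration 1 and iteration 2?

1.5921

Iteration 1:
  x = (10 - (4)·2.0000 - (1)·-1.7000 - (-4)·0.1000) / (-11) = -0.3727
  y = (0 - (3)·1.7000 - (-1)·-1.7000 - (3)·0.1000) / (11) = -0.6455
  z = (-11 - (2)·1.7000 - (2)·2.0000 - (-1)·0.1000) / (8) = -2.2875
  w = (7 - (-3)·1.7000 - (1)·2.0000 - (1)·-1.7000) / (7) = 1.6857
Iteration 2:
  x = (10 - (4)·-0.6455 - (1)·-2.2875 - (-4)·1.6857) / (-11) = -1.9648
  y = (0 - (3)·-0.3727 - (-1)·-2.2875 - (3)·1.6857) / (11) = -0.5660
  z = (-11 - (2)·-0.3727 - (2)·-0.6455 - (-1)·1.6857) / (8) = -0.9097
  w = (7 - (-3)·-0.3727 - (1)·-0.6455 - (1)·-2.2875) / (7) = 1.2593
Change: (-1.5921, 0.0795, 1.3778, -0.4264) → max |·| = 1.5921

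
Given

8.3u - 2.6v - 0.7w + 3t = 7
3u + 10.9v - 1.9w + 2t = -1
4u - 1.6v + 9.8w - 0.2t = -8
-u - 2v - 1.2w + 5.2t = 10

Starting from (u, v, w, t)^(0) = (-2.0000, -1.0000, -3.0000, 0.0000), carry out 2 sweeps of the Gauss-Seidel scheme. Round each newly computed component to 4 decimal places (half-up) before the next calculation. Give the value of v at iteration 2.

Iteration 1:
  u = (7 - (-2.6)·-1.0000 - (-0.7)·-3.0000 - (3)·0.0000) / (8.3) = 0.2771
  v = (-1 - (3)·0.2771 - (-1.9)·-3.0000 - (2)·0.0000) / (10.9) = -0.6909
  w = (-8 - (4)·0.2771 - (-1.6)·-0.6909 - (-0.2)·0.0000) / (9.8) = -1.0422
  t = (10 - (-1)·0.2771 - (-2)·-0.6909 - (-1.2)·-1.0422) / (5.2) = 1.4701
Iteration 2:
  u = (7 - (-2.6)·-0.6909 - (-0.7)·-1.0422 - (3)·1.4701) / (8.3) = 0.0077
  v = (-1 - (3)·0.0077 - (-1.9)·-1.0422 - (2)·1.4701) / (10.9) = -0.5453
  w = (-8 - (4)·0.0077 - (-1.6)·-0.5453 - (-0.2)·1.4701) / (9.8) = -0.8785
  t = (10 - (-1)·0.0077 - (-2)·-0.5453 - (-1.2)·-0.8785) / (5.2) = 1.5121

-0.5453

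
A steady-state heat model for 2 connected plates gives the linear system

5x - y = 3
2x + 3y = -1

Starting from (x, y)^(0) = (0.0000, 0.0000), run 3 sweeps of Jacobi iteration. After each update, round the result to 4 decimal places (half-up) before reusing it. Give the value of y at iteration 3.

Iteration 1:
  x = (3 - (-1)·0.0000) / (5) = 0.6000
  y = (-1 - (2)·0.0000) / (3) = -0.3333
Iteration 2:
  x = (3 - (-1)·-0.3333) / (5) = 0.5333
  y = (-1 - (2)·0.6000) / (3) = -0.7333
Iteration 3:
  x = (3 - (-1)·-0.7333) / (5) = 0.4533
  y = (-1 - (2)·0.5333) / (3) = -0.6889

-0.6889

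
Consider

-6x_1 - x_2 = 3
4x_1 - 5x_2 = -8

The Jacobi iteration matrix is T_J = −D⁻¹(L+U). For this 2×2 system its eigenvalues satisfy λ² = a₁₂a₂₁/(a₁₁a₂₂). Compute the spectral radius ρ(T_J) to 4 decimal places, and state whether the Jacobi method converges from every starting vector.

a₁₂a₂₁/(a₁₁a₂₂) = (-1)·(4) / ((-6)·(-5)) = -0.133333
ρ = √|-0.133333| = √0.133333 = 0.3651
ρ < 1, so Jacobi converges

0.3651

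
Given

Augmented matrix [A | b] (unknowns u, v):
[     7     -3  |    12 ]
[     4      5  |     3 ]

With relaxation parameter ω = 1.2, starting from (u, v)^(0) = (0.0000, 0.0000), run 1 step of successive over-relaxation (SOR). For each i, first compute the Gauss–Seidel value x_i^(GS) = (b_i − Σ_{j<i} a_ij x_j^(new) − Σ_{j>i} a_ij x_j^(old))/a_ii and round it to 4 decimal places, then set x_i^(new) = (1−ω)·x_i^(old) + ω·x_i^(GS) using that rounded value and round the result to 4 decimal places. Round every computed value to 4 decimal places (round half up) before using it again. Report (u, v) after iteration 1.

(2.0572, -1.2550)

Iteration 1:
  u: GS value = (12 - (-3)·0.0000) / (7) = 1.7143;  u ← (1−ω)·0.0000 + ω·1.7143 = 2.0572
  v: GS value = (3 - (4)·2.0572) / (5) = -1.0458;  v ← (1−ω)·0.0000 + ω·-1.0458 = -1.2550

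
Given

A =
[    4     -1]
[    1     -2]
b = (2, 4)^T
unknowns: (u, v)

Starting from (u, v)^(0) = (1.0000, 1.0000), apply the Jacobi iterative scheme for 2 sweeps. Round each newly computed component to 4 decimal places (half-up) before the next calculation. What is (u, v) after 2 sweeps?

Iteration 1:
  u = (2 - (-1)·1.0000) / (4) = 0.7500
  v = (4 - (1)·1.0000) / (-2) = -1.5000
Iteration 2:
  u = (2 - (-1)·-1.5000) / (4) = 0.1250
  v = (4 - (1)·0.7500) / (-2) = -1.6250

(0.1250, -1.6250)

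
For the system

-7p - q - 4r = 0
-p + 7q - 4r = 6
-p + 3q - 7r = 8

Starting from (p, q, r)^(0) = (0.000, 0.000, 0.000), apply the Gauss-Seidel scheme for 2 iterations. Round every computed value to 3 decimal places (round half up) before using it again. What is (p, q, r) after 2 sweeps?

(0.321, 0.460, -0.992)

Iteration 1:
  p = (0 - (-1)·0.000 - (-4)·0.000) / (-7) = 0.000
  q = (6 - (-1)·0.000 - (-4)·0.000) / (7) = 0.857
  r = (8 - (-1)·0.000 - (3)·0.857) / (-7) = -0.776
Iteration 2:
  p = (0 - (-1)·0.857 - (-4)·-0.776) / (-7) = 0.321
  q = (6 - (-1)·0.321 - (-4)·-0.776) / (7) = 0.460
  r = (8 - (-1)·0.321 - (3)·0.460) / (-7) = -0.992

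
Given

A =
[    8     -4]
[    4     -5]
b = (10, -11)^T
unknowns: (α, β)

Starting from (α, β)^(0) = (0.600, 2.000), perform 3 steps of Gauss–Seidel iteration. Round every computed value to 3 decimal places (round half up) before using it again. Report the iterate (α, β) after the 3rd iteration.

(3.650, 5.120)

Iteration 1:
  α = (10 - (-4)·2.000) / (8) = 2.250
  β = (-11 - (4)·2.250) / (-5) = 4.000
Iteration 2:
  α = (10 - (-4)·4.000) / (8) = 3.250
  β = (-11 - (4)·3.250) / (-5) = 4.800
Iteration 3:
  α = (10 - (-4)·4.800) / (8) = 3.650
  β = (-11 - (4)·3.650) / (-5) = 5.120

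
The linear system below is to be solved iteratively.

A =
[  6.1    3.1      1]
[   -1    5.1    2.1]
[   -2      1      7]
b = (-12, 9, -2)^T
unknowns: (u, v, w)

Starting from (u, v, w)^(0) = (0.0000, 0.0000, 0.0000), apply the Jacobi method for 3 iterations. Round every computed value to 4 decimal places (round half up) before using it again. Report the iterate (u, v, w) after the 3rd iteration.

(-2.5475, 1.6652, -1.3044)

Iteration 1:
  u = (-12 - (3.1)·0.0000 - (1)·0.0000) / (6.1) = -1.9672
  v = (9 - (-1)·0.0000 - (2.1)·0.0000) / (5.1) = 1.7647
  w = (-2 - (-2)·0.0000 - (1)·0.0000) / (7) = -0.2857
Iteration 2:
  u = (-12 - (3.1)·1.7647 - (1)·-0.2857) / (6.1) = -2.8172
  v = (9 - (-1)·-1.9672 - (2.1)·-0.2857) / (5.1) = 1.4966
  w = (-2 - (-2)·-1.9672 - (1)·1.7647) / (7) = -1.0999
Iteration 3:
  u = (-12 - (3.1)·1.4966 - (1)·-1.0999) / (6.1) = -2.5475
  v = (9 - (-1)·-2.8172 - (2.1)·-1.0999) / (5.1) = 1.6652
  w = (-2 - (-2)·-2.8172 - (1)·1.4966) / (7) = -1.3044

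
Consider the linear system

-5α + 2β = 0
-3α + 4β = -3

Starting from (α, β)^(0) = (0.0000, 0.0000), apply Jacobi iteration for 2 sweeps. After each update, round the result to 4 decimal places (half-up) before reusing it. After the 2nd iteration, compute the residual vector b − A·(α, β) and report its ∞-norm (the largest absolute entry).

0.9000

Iteration 1:
  α = (0 - (2)·0.0000) / (-5) = 0.0000
  β = (-3 - (-3)·0.0000) / (4) = -0.7500
Iteration 2:
  α = (0 - (2)·-0.7500) / (-5) = -0.3000
  β = (-3 - (-3)·0.0000) / (4) = -0.7500
Residual b − A·x = (0.0000, -0.9000); ∞-norm = 0.9000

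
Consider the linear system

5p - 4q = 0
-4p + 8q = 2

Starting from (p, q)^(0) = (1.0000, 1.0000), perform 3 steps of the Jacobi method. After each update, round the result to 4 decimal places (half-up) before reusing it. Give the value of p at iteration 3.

0.5200

Iteration 1:
  p = (0 - (-4)·1.0000) / (5) = 0.8000
  q = (2 - (-4)·1.0000) / (8) = 0.7500
Iteration 2:
  p = (0 - (-4)·0.7500) / (5) = 0.6000
  q = (2 - (-4)·0.8000) / (8) = 0.6500
Iteration 3:
  p = (0 - (-4)·0.6500) / (5) = 0.5200
  q = (2 - (-4)·0.6000) / (8) = 0.5500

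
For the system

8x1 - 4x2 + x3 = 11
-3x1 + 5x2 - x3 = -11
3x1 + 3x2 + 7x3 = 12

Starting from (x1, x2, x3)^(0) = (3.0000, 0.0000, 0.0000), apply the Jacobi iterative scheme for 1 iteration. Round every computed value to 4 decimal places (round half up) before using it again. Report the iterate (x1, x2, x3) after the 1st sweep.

(1.3750, -0.4000, 0.4286)

Iteration 1:
  x1 = (11 - (-4)·0.0000 - (1)·0.0000) / (8) = 1.3750
  x2 = (-11 - (-3)·3.0000 - (-1)·0.0000) / (5) = -0.4000
  x3 = (12 - (3)·3.0000 - (3)·0.0000) / (7) = 0.4286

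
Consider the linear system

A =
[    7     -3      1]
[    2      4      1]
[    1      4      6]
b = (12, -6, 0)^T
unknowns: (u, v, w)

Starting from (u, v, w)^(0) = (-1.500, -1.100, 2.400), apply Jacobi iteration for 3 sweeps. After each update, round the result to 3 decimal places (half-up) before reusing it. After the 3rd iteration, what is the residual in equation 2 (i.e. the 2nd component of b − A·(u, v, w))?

Iteration 1:
  u = (12 - (-3)·-1.100 - (1)·2.400) / (7) = 0.900
  v = (-6 - (2)·-1.500 - (1)·2.400) / (4) = -1.350
  w = (0 - (1)·-1.500 - (4)·-1.100) / (6) = 0.983
Iteration 2:
  u = (12 - (-3)·-1.350 - (1)·0.983) / (7) = 0.995
  v = (-6 - (2)·0.900 - (1)·0.983) / (4) = -2.196
  w = (0 - (1)·0.900 - (4)·-1.350) / (6) = 0.750
Iteration 3:
  u = (12 - (-3)·-2.196 - (1)·0.750) / (7) = 0.666
  v = (-6 - (2)·0.995 - (1)·0.750) / (4) = -2.185
  w = (0 - (1)·0.995 - (4)·-2.196) / (6) = 1.298
Residual b − A·x = (-0.515, 0.110, 0.286)

0.110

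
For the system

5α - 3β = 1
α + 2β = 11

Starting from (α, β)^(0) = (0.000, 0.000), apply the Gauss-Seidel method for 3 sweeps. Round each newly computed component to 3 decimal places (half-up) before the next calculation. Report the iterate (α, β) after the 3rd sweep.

Iteration 1:
  α = (1 - (-3)·0.000) / (5) = 0.200
  β = (11 - (1)·0.200) / (2) = 5.400
Iteration 2:
  α = (1 - (-3)·5.400) / (5) = 3.440
  β = (11 - (1)·3.440) / (2) = 3.780
Iteration 3:
  α = (1 - (-3)·3.780) / (5) = 2.468
  β = (11 - (1)·2.468) / (2) = 4.266

(2.468, 4.266)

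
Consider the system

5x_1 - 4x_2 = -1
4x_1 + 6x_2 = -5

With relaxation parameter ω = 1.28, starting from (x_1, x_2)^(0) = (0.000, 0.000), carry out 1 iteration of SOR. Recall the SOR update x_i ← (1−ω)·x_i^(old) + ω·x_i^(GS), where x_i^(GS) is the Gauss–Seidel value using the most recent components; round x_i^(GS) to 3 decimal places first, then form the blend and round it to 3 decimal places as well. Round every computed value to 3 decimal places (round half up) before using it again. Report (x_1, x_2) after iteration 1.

Iteration 1:
  x_1: GS value = (-1 - (-4)·0.000) / (5) = -0.200;  x_1 ← (1−ω)·0.000 + ω·-0.200 = -0.256
  x_2: GS value = (-5 - (4)·-0.256) / (6) = -0.663;  x_2 ← (1−ω)·0.000 + ω·-0.663 = -0.849

(-0.256, -0.849)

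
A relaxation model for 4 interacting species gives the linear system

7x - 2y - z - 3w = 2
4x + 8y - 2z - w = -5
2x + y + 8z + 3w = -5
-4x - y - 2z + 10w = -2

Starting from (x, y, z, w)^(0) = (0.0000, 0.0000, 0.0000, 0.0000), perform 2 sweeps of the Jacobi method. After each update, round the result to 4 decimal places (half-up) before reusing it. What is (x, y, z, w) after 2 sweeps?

Iteration 1:
  x = (2 - (-2)·0.0000 - (-1)·0.0000 - (-3)·0.0000) / (7) = 0.2857
  y = (-5 - (4)·0.0000 - (-2)·0.0000 - (-1)·0.0000) / (8) = -0.6250
  z = (-5 - (2)·0.0000 - (1)·0.0000 - (3)·0.0000) / (8) = -0.6250
  w = (-2 - (-4)·0.0000 - (-1)·0.0000 - (-2)·0.0000) / (10) = -0.2000
Iteration 2:
  x = (2 - (-2)·-0.6250 - (-1)·-0.6250 - (-3)·-0.2000) / (7) = -0.0679
  y = (-5 - (4)·0.2857 - (-2)·-0.6250 - (-1)·-0.2000) / (8) = -0.9491
  z = (-5 - (2)·0.2857 - (1)·-0.6250 - (3)·-0.2000) / (8) = -0.5433
  w = (-2 - (-4)·0.2857 - (-1)·-0.6250 - (-2)·-0.6250) / (10) = -0.2732

(-0.0679, -0.9491, -0.5433, -0.2732)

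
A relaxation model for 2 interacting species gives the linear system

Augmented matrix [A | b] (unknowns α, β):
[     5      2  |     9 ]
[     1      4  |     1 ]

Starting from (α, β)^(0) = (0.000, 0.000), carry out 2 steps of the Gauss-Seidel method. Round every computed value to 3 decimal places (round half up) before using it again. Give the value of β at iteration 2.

-0.220

Iteration 1:
  α = (9 - (2)·0.000) / (5) = 1.800
  β = (1 - (1)·1.800) / (4) = -0.200
Iteration 2:
  α = (9 - (2)·-0.200) / (5) = 1.880
  β = (1 - (1)·1.880) / (4) = -0.220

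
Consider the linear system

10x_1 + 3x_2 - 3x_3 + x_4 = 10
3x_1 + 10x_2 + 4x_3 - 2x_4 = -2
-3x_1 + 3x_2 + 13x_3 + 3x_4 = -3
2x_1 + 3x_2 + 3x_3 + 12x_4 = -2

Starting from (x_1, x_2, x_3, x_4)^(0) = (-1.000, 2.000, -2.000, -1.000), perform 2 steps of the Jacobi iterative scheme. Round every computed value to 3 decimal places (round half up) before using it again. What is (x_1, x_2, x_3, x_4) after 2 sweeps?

Iteration 1:
  x_1 = (10 - (3)·2.000 - (-3)·-2.000 - (1)·-1.000) / (10) = -0.100
  x_2 = (-2 - (3)·-1.000 - (4)·-2.000 - (-2)·-1.000) / (10) = 0.700
  x_3 = (-3 - (-3)·-1.000 - (3)·2.000 - (3)·-1.000) / (13) = -0.692
  x_4 = (-2 - (2)·-1.000 - (3)·2.000 - (3)·-2.000) / (12) = 0.000
Iteration 2:
  x_1 = (10 - (3)·0.700 - (-3)·-0.692 - (1)·0.000) / (10) = 0.582
  x_2 = (-2 - (3)·-0.100 - (4)·-0.692 - (-2)·0.000) / (10) = 0.107
  x_3 = (-3 - (-3)·-0.100 - (3)·0.700 - (3)·0.000) / (13) = -0.415
  x_4 = (-2 - (2)·-0.100 - (3)·0.700 - (3)·-0.692) / (12) = -0.152

(0.582, 0.107, -0.415, -0.152)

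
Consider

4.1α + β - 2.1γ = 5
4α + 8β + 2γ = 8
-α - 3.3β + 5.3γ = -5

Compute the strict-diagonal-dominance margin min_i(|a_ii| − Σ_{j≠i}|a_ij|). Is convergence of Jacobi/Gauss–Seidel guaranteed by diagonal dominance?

row 1: |4.1| − (1+2.1) = 1
row 2: |8| − (4+2) = 2
row 3: |5.3| − (1+3.3) = 1
minimum over rows = 1 → strictly diagonally dominant (convergence guaranteed)

1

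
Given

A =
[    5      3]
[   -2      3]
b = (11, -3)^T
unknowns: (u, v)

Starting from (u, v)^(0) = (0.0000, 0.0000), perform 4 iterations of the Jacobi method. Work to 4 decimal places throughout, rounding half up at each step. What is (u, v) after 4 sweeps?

Iteration 1:
  u = (11 - (3)·0.0000) / (5) = 2.2000
  v = (-3 - (-2)·0.0000) / (3) = -1.0000
Iteration 2:
  u = (11 - (3)·-1.0000) / (5) = 2.8000
  v = (-3 - (-2)·2.2000) / (3) = 0.4667
Iteration 3:
  u = (11 - (3)·0.4667) / (5) = 1.9200
  v = (-3 - (-2)·2.8000) / (3) = 0.8667
Iteration 4:
  u = (11 - (3)·0.8667) / (5) = 1.6800
  v = (-3 - (-2)·1.9200) / (3) = 0.2800

(1.6800, 0.2800)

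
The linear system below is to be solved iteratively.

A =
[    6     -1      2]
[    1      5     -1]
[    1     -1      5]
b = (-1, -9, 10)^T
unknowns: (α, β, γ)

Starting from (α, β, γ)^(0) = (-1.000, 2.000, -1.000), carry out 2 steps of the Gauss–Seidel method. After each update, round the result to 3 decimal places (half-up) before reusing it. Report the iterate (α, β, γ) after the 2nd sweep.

(-1.010, -1.302, 1.942)

Iteration 1:
  α = (-1 - (-1)·2.000 - (2)·-1.000) / (6) = 0.500
  β = (-9 - (1)·0.500 - (-1)·-1.000) / (5) = -2.100
  γ = (10 - (1)·0.500 - (-1)·-2.100) / (5) = 1.480
Iteration 2:
  α = (-1 - (-1)·-2.100 - (2)·1.480) / (6) = -1.010
  β = (-9 - (1)·-1.010 - (-1)·1.480) / (5) = -1.302
  γ = (10 - (1)·-1.010 - (-1)·-1.302) / (5) = 1.942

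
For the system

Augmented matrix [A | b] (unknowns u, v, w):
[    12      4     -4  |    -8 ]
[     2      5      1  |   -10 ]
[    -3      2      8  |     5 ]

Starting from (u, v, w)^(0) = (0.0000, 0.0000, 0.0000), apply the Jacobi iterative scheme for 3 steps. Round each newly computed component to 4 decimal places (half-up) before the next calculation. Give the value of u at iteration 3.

0.2444

Iteration 1:
  u = (-8 - (4)·0.0000 - (-4)·0.0000) / (12) = -0.6667
  v = (-10 - (2)·0.0000 - (1)·0.0000) / (5) = -2.0000
  w = (5 - (-3)·0.0000 - (2)·0.0000) / (8) = 0.6250
Iteration 2:
  u = (-8 - (4)·-2.0000 - (-4)·0.6250) / (12) = 0.2083
  v = (-10 - (2)·-0.6667 - (1)·0.6250) / (5) = -1.8583
  w = (5 - (-3)·-0.6667 - (2)·-2.0000) / (8) = 0.8750
Iteration 3:
  u = (-8 - (4)·-1.8583 - (-4)·0.8750) / (12) = 0.2444
  v = (-10 - (2)·0.2083 - (1)·0.8750) / (5) = -2.2583
  w = (5 - (-3)·0.2083 - (2)·-1.8583) / (8) = 1.1677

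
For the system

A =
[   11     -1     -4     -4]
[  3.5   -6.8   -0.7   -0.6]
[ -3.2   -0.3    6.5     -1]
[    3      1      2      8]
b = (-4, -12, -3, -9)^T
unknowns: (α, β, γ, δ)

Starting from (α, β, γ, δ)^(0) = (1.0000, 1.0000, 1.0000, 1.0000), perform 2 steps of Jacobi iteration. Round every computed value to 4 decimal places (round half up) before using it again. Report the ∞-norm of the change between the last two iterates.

1.2262

Iteration 1:
  α = (-4 - (-1)·1.0000 - (-4)·1.0000 - (-4)·1.0000) / (11) = 0.4545
  β = (-12 - (3.5)·1.0000 - (-0.7)·1.0000 - (-0.6)·1.0000) / (-6.8) = 2.0882
  γ = (-3 - (-3.2)·1.0000 - (-0.3)·1.0000 - (-1)·1.0000) / (6.5) = 0.2308
  δ = (-9 - (3)·1.0000 - (1)·1.0000 - (2)·1.0000) / (8) = -1.8750
Iteration 2:
  α = (-4 - (-1)·2.0882 - (-4)·0.2308 - (-4)·-1.8750) / (11) = -0.7717
  β = (-12 - (3.5)·0.4545 - (-0.7)·0.2308 - (-0.6)·-1.8750) / (-6.8) = 2.1403
  γ = (-3 - (-3.2)·0.4545 - (-0.3)·2.0882 - (-1)·-1.8750) / (6.5) = -0.4299
  δ = (-9 - (3)·0.4545 - (1)·2.0882 - (2)·0.2308) / (8) = -1.6142
Change: (-1.2262, 0.0521, -0.6607, 0.2608) → max |·| = 1.2262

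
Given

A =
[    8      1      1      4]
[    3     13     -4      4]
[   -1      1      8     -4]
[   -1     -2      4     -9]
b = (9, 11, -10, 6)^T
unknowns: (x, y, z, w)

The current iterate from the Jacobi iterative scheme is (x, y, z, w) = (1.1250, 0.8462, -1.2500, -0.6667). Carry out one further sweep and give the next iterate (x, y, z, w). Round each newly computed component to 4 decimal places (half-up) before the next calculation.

One sweep:
  x = (9 - (1)·0.8462 - (1)·-1.2500 - (4)·-0.6667) / (8) = 1.5088
  y = (11 - (3)·1.1250 - (-4)·-1.2500 - (4)·-0.6667) / (13) = 0.4071
  z = (-10 - (-1)·1.1250 - (1)·0.8462 - (-4)·-0.6667) / (8) = -1.5485
  w = (6 - (-1)·1.1250 - (-2)·0.8462 - (4)·-1.2500) / (-9) = -1.5353

(1.5088, 0.4071, -1.5485, -1.5353)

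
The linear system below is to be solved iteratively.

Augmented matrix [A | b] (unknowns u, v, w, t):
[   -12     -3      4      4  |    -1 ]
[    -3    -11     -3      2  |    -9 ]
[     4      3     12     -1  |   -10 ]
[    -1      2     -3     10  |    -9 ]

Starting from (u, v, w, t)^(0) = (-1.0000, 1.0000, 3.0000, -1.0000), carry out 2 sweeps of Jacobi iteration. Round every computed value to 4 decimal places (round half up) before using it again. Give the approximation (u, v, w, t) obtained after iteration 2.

Iteration 1:
  u = (-1 - (-3)·1.0000 - (4)·3.0000 - (4)·-1.0000) / (-12) = 0.5000
  v = (-9 - (-3)·-1.0000 - (-3)·3.0000 - (2)·-1.0000) / (-11) = 0.0909
  w = (-10 - (4)·-1.0000 - (3)·1.0000 - (-1)·-1.0000) / (12) = -0.8333
  t = (-9 - (-1)·-1.0000 - (2)·1.0000 - (-3)·3.0000) / (10) = -0.3000
Iteration 2:
  u = (-1 - (-3)·0.0909 - (4)·-0.8333 - (4)·-0.3000) / (-12) = -0.3172
  v = (-9 - (-3)·0.5000 - (-3)·-0.8333 - (2)·-0.3000) / (-11) = 0.8545
  w = (-10 - (4)·0.5000 - (3)·0.0909 - (-1)·-0.3000) / (12) = -1.0477
  t = (-9 - (-1)·0.5000 - (2)·0.0909 - (-3)·-0.8333) / (10) = -1.1182

(-0.3172, 0.8545, -1.0477, -1.1182)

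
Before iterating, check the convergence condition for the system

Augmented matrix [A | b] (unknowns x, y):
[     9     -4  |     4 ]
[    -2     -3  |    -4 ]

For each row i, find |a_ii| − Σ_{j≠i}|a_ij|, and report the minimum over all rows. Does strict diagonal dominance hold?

1

row 1: |9| − (4) = 5
row 2: |-3| − (2) = 1
minimum over rows = 1 → strictly diagonally dominant (convergence guaranteed)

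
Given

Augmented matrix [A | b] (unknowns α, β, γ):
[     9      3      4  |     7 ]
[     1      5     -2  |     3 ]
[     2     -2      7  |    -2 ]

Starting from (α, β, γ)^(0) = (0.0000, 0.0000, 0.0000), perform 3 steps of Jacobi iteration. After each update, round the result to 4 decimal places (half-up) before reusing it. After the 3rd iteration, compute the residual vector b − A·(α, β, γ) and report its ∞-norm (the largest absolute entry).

Iteration 1:
  α = (7 - (3)·0.0000 - (4)·0.0000) / (9) = 0.7778
  β = (3 - (1)·0.0000 - (-2)·0.0000) / (5) = 0.6000
  γ = (-2 - (2)·0.0000 - (-2)·0.0000) / (7) = -0.2857
Iteration 2:
  α = (7 - (3)·0.6000 - (4)·-0.2857) / (9) = 0.7048
  β = (3 - (1)·0.7778 - (-2)·-0.2857) / (5) = 0.3302
  γ = (-2 - (2)·0.7778 - (-2)·0.6000) / (7) = -0.3365
Iteration 3:
  α = (7 - (3)·0.3302 - (4)·-0.3365) / (9) = 0.8173
  β = (3 - (1)·0.7048 - (-2)·-0.3365) / (5) = 0.3244
  γ = (-2 - (2)·0.7048 - (-2)·0.3302) / (7) = -0.3927
Residual b − A·x = (0.2419, -0.2247, -0.2369); ∞-norm = 0.2419

0.2419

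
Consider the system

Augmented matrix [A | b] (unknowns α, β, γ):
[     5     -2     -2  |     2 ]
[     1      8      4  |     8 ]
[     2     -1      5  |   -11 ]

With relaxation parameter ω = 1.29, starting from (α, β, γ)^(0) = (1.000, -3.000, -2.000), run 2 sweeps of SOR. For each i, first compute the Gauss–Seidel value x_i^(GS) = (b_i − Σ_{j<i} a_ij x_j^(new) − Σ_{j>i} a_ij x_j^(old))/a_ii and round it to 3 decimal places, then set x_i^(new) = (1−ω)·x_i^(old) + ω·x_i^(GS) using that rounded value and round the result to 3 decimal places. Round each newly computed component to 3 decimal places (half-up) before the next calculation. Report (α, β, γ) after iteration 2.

(3.145, -0.291, -4.519)

Iteration 1:
  α: GS value = (2 - (-2)·-3.000 - (-2)·-2.000) / (5) = -1.600;  α ← (1−ω)·1.000 + ω·-1.600 = -2.354
  β: GS value = (8 - (1)·-2.354 - (4)·-2.000) / (8) = 2.294;  β ← (1−ω)·-3.000 + ω·2.294 = 3.829
  γ: GS value = (-11 - (2)·-2.354 - (-1)·3.829) / (5) = -0.493;  γ ← (1−ω)·-2.000 + ω·-0.493 = -0.056
Iteration 2:
  α: GS value = (2 - (-2)·3.829 - (-2)·-0.056) / (5) = 1.909;  α ← (1−ω)·-2.354 + ω·1.909 = 3.145
  β: GS value = (8 - (1)·3.145 - (4)·-0.056) / (8) = 0.635;  β ← (1−ω)·3.829 + ω·0.635 = -0.291
  γ: GS value = (-11 - (2)·3.145 - (-1)·-0.291) / (5) = -3.516;  γ ← (1−ω)·-0.056 + ω·-3.516 = -4.519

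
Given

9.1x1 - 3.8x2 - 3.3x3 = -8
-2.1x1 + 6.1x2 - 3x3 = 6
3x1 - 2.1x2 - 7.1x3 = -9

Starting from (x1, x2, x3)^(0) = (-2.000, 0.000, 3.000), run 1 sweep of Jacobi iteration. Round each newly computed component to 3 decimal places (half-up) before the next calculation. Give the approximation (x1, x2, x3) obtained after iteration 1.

(0.209, 1.770, 0.423)

Iteration 1:
  x1 = (-8 - (-3.8)·0.000 - (-3.3)·3.000) / (9.1) = 0.209
  x2 = (6 - (-2.1)·-2.000 - (-3)·3.000) / (6.1) = 1.770
  x3 = (-9 - (3)·-2.000 - (-2.1)·0.000) / (-7.1) = 0.423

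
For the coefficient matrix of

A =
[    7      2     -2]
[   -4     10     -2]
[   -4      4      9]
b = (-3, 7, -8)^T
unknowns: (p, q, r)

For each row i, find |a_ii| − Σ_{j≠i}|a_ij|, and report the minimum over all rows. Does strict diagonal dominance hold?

row 1: |7| − (2+2) = 3
row 2: |10| − (4+2) = 4
row 3: |9| − (4+4) = 1
minimum over rows = 1 → strictly diagonally dominant (convergence guaranteed)

1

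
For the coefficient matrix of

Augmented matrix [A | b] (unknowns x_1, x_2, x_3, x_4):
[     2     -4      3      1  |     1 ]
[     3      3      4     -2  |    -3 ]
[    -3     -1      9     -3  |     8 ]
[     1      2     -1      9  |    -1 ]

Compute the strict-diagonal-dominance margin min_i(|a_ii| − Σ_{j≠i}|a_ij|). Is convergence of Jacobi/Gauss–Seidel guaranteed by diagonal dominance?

row 1: |2| − (4+3+1) = -6
row 2: |3| − (3+4+2) = -6
row 3: |9| − (3+1+3) = 2
row 4: |9| − (1+2+1) = 5
minimum over rows = -6 → not strictly diagonally dominant

-6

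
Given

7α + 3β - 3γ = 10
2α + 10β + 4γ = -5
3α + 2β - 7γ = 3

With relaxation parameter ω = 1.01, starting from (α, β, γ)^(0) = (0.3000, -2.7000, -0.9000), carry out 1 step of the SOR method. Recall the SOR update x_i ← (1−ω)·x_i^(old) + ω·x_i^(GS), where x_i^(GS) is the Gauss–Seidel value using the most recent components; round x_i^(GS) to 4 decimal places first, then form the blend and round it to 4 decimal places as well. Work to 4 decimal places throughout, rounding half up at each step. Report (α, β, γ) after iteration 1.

(2.2190, -0.5626, 0.3743)

Iteration 1:
  α: GS value = (10 - (3)·-2.7000 - (-3)·-0.9000) / (7) = 2.2000;  α ← (1−ω)·0.3000 + ω·2.2000 = 2.2190
  β: GS value = (-5 - (2)·2.2190 - (4)·-0.9000) / (10) = -0.5838;  β ← (1−ω)·-2.7000 + ω·-0.5838 = -0.5626
  γ: GS value = (3 - (3)·2.2190 - (2)·-0.5626) / (-7) = 0.3617;  γ ← (1−ω)·-0.9000 + ω·0.3617 = 0.3743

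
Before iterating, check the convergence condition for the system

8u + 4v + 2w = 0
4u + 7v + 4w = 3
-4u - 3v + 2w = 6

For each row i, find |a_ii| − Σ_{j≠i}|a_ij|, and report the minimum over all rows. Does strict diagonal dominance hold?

row 1: |8| − (4+2) = 2
row 2: |7| − (4+4) = -1
row 3: |2| − (4+3) = -5
minimum over rows = -5 → not strictly diagonally dominant

-5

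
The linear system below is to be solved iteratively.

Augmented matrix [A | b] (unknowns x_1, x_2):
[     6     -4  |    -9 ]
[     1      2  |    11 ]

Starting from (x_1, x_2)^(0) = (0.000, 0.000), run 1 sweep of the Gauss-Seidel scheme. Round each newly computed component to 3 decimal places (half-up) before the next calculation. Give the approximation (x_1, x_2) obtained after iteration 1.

Iteration 1:
  x_1 = (-9 - (-4)·0.000) / (6) = -1.500
  x_2 = (11 - (1)·-1.500) / (2) = 6.250

(-1.500, 6.250)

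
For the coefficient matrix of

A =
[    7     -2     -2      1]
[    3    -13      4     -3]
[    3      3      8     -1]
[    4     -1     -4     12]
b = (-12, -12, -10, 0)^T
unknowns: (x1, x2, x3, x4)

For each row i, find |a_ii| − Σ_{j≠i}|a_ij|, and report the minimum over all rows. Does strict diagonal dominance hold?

1

row 1: |7| − (2+2+1) = 2
row 2: |-13| − (3+4+3) = 3
row 3: |8| − (3+3+1) = 1
row 4: |12| − (4+1+4) = 3
minimum over rows = 1 → strictly diagonally dominant (convergence guaranteed)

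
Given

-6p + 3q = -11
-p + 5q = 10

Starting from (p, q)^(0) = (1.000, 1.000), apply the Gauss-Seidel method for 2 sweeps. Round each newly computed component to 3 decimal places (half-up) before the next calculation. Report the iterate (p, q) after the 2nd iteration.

Iteration 1:
  p = (-11 - (3)·1.000) / (-6) = 2.333
  q = (10 - (-1)·2.333) / (5) = 2.467
Iteration 2:
  p = (-11 - (3)·2.467) / (-6) = 3.067
  q = (10 - (-1)·3.067) / (5) = 2.613

(3.067, 2.613)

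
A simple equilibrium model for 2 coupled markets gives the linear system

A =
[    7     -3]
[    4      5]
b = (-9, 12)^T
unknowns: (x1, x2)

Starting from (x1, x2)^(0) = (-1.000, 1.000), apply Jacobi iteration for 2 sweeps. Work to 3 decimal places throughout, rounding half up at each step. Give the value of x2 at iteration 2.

3.086

Iteration 1:
  x1 = (-9 - (-3)·1.000) / (7) = -0.857
  x2 = (12 - (4)·-1.000) / (5) = 3.200
Iteration 2:
  x1 = (-9 - (-3)·3.200) / (7) = 0.086
  x2 = (12 - (4)·-0.857) / (5) = 3.086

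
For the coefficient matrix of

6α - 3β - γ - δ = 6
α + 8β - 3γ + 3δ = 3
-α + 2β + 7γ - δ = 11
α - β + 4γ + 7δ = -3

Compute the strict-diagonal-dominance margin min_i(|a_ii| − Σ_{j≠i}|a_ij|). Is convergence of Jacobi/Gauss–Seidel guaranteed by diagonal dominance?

1

row 1: |6| − (3+1+1) = 1
row 2: |8| − (1+3+3) = 1
row 3: |7| − (1+2+1) = 3
row 4: |7| − (1+1+4) = 1
minimum over rows = 1 → strictly diagonally dominant (convergence guaranteed)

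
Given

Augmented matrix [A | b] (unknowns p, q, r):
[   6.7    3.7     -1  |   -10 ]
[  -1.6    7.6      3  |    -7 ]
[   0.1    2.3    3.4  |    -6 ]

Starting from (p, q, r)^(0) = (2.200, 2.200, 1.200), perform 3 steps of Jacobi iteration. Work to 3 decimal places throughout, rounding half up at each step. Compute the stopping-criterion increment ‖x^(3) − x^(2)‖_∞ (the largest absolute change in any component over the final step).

Iteration 1:
  p = (-10 - (3.7)·2.200 - (-1)·1.200) / (6.7) = -2.528
  q = (-7 - (-1.6)·2.200 - (3)·1.200) / (7.6) = -0.932
  r = (-6 - (0.1)·2.200 - (2.3)·2.200) / (3.4) = -3.318
Iteration 2:
  p = (-10 - (3.7)·-0.932 - (-1)·-3.318) / (6.7) = -1.473
  q = (-7 - (-1.6)·-2.528 - (3)·-3.318) / (7.6) = -0.144
  r = (-6 - (0.1)·-2.528 - (2.3)·-0.932) / (3.4) = -1.060
Iteration 3:
  p = (-10 - (3.7)·-0.144 - (-1)·-1.060) / (6.7) = -1.571
  q = (-7 - (-1.6)·-1.473 - (3)·-1.060) / (7.6) = -0.813
  r = (-6 - (0.1)·-1.473 - (2.3)·-0.144) / (3.4) = -1.624
Change: (-0.098, -0.669, -0.564) → max |·| = 0.669

0.669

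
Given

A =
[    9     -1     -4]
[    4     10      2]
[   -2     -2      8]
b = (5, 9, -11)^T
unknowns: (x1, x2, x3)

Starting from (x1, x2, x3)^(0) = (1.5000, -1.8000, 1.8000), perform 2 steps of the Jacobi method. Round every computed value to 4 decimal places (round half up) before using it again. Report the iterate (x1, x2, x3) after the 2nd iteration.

(-0.0956, 0.7278, -1.1011)

Iteration 1:
  x1 = (5 - (-1)·-1.8000 - (-4)·1.8000) / (9) = 1.1556
  x2 = (9 - (4)·1.5000 - (2)·1.8000) / (10) = -0.0600
  x3 = (-11 - (-2)·1.5000 - (-2)·-1.8000) / (8) = -1.4500
Iteration 2:
  x1 = (5 - (-1)·-0.0600 - (-4)·-1.4500) / (9) = -0.0956
  x2 = (9 - (4)·1.1556 - (2)·-1.4500) / (10) = 0.7278
  x3 = (-11 - (-2)·1.1556 - (-2)·-0.0600) / (8) = -1.1011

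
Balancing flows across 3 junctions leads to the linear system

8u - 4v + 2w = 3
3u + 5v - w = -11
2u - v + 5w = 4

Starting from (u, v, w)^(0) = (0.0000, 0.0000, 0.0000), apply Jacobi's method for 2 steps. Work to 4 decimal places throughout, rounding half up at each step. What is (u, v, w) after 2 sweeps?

(-0.9250, -2.2650, 0.2100)

Iteration 1:
  u = (3 - (-4)·0.0000 - (2)·0.0000) / (8) = 0.3750
  v = (-11 - (3)·0.0000 - (-1)·0.0000) / (5) = -2.2000
  w = (4 - (2)·0.0000 - (-1)·0.0000) / (5) = 0.8000
Iteration 2:
  u = (3 - (-4)·-2.2000 - (2)·0.8000) / (8) = -0.9250
  v = (-11 - (3)·0.3750 - (-1)·0.8000) / (5) = -2.2650
  w = (4 - (2)·0.3750 - (-1)·-2.2000) / (5) = 0.2100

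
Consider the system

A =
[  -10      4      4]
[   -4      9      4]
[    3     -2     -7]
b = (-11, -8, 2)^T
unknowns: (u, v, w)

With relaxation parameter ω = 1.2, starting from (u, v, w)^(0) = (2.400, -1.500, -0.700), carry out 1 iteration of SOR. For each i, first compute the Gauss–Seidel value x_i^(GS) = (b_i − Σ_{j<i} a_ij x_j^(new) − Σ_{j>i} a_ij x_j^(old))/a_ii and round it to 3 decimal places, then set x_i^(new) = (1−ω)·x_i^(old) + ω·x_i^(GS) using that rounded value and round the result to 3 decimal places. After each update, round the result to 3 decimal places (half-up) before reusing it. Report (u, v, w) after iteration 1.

Iteration 1:
  u: GS value = (-11 - (4)·-1.500 - (4)·-0.700) / (-10) = 0.220;  u ← (1−ω)·2.400 + ω·0.220 = -0.216
  v: GS value = (-8 - (-4)·-0.216 - (4)·-0.700) / (9) = -0.674;  v ← (1−ω)·-1.500 + ω·-0.674 = -0.509
  w: GS value = (2 - (3)·-0.216 - (-2)·-0.509) / (-7) = -0.233;  w ← (1−ω)·-0.700 + ω·-0.233 = -0.140

(-0.216, -0.509, -0.140)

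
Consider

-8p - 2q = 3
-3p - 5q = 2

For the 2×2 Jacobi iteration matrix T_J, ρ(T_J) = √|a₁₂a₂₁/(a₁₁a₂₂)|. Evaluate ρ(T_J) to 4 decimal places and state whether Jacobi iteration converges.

0.3873

a₁₂a₂₁/(a₁₁a₂₂) = (-2)·(-3) / ((-8)·(-5)) = 0.150000
ρ = √|0.150000| = √0.150000 = 0.3873
ρ < 1, so Jacobi converges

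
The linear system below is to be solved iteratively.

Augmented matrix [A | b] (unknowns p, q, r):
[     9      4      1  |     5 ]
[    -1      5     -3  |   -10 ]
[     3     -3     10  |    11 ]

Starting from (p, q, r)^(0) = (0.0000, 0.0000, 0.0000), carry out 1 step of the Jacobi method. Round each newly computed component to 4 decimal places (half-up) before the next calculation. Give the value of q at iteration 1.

Iteration 1:
  p = (5 - (4)·0.0000 - (1)·0.0000) / (9) = 0.5556
  q = (-10 - (-1)·0.0000 - (-3)·0.0000) / (5) = -2.0000
  r = (11 - (3)·0.0000 - (-3)·0.0000) / (10) = 1.1000

-2.0000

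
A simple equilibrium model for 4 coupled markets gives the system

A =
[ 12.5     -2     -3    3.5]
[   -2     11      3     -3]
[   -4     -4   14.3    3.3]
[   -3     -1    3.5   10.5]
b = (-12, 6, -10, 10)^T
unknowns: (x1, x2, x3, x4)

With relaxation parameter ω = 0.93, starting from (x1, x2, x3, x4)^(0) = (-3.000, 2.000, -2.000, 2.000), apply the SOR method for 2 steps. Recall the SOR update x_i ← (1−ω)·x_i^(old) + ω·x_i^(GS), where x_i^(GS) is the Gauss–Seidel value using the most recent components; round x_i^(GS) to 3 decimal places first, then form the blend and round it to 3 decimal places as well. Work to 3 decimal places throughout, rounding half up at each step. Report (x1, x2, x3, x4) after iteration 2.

(-1.393, 0.980, -1.084, 1.014)

Iteration 1:
  x1: GS value = (-12 - (-2)·2.000 - (-3)·-2.000 - (3.5)·2.000) / (12.5) = -1.680;  x1 ← (1−ω)·-3.000 + ω·-1.680 = -1.772
  x2: GS value = (6 - (-2)·-1.772 - (3)·-2.000 - (-3)·2.000) / (11) = 1.314;  x2 ← (1−ω)·2.000 + ω·1.314 = 1.362
  x3: GS value = (-10 - (-4)·-1.772 - (-4)·1.362 - (3.3)·2.000) / (14.3) = -1.276;  x3 ← (1−ω)·-2.000 + ω·-1.276 = -1.327
  x4: GS value = (10 - (-3)·-1.772 - (-1)·1.362 - (3.5)·-1.327) / (10.5) = 1.018;  x4 ← (1−ω)·2.000 + ω·1.018 = 1.087
Iteration 2:
  x1: GS value = (-12 - (-2)·1.362 - (-3)·-1.327 - (3.5)·1.087) / (12.5) = -1.365;  x1 ← (1−ω)·-1.772 + ω·-1.365 = -1.393
  x2: GS value = (6 - (-2)·-1.393 - (3)·-1.327 - (-3)·1.087) / (11) = 0.951;  x2 ← (1−ω)·1.362 + ω·0.951 = 0.980
  x3: GS value = (-10 - (-4)·-1.393 - (-4)·0.980 - (3.3)·1.087) / (14.3) = -1.066;  x3 ← (1−ω)·-1.327 + ω·-1.066 = -1.084
  x4: GS value = (10 - (-3)·-1.393 - (-1)·0.980 - (3.5)·-1.084) / (10.5) = 1.009;  x4 ← (1−ω)·1.087 + ω·1.009 = 1.014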